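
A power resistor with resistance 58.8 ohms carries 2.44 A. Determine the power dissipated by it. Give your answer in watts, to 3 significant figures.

350 W

With I and R stated, P = I²R applies in one step.
P = (2.440 A)² × 58.8 Ω = 350.1 W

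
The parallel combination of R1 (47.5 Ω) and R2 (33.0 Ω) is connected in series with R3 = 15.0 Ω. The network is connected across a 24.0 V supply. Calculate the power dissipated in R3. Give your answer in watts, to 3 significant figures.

First find R_p for the parallel pair, then treat R_p + R3 as a series loop.
R_p = (47.5×33.0)/(47.5+33.0) = 19.47 Ω
R_total = R_p + 15.0 = 19.47 + 15.0 = 34.47 Ω
I = V / R_total = 24.0 / 34.47 = 0.6962 A
All the supply current flows through R3; use P = I²R3.
P_R3 = (0.6962)² × 15.0 = 7.271 W

7.27 W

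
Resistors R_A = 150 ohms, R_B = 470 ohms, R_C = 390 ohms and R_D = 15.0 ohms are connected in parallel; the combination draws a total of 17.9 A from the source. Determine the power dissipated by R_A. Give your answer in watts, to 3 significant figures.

351 W

Only the total current is stated, so first find the parallel equivalent to get the voltage across the combination.
1/R_eq = 1/150 + 1/470 + 1/390 + 1/15.0 ⇒ R_eq = 12.82 Ω
V = I_total × R_eq = 17.90 × 12.82 = 229.4 V
P_R_A = V² / R_A = (229.4)² / 150 = 350.9 W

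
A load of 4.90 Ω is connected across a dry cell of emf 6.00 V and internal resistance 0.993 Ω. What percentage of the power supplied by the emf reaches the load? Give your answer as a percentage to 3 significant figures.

83.1 %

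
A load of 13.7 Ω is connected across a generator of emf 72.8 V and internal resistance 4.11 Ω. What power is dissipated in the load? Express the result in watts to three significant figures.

With r and R in series, I = ε/(r+R); the load dissipates I²R.
I = ε / (r + R) = 72.8 / (4.11 + 13.7) = 4.088 A
P_load = I² R = (4.088)² × 13.7 = 228.9 W

229 W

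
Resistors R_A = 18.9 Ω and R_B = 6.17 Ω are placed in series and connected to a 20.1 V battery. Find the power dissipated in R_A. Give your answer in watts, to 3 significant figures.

12.1 W

Series elements share the same current, so find I first, then use P = I²R.
R_total = 18.9 + 6.17 = 25.07 Ω
I = V / R_total = 20.1 / 25.07 = 0.8018 A
P_R_A = I² × R_A = (0.8018)² × 18.9 = 12.15 W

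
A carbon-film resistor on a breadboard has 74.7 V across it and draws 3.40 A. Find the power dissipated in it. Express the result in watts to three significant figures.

254 W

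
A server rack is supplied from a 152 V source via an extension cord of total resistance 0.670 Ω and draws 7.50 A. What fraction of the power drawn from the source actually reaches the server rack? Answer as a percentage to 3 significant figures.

96.7 %

The extension cord carries the full 7.50 A.
P_line = I² R_line = (7.500)² × 0.670 = 37.69 W
P_source = V I = 152 × 7.500 = 1140 W; P_load = 1102 W
η = P_load / P_source = 1102 / 1140 = 0.9669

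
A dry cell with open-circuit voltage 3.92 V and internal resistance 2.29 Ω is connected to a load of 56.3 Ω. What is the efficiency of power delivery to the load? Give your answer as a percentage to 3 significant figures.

96.1 %

Efficiency is P_load / P_total. With a series r and R sharing the same I, P = I²R for each, so η = R/(R+r).
η = R / (R + r) = 56.3 / (56.3 + 2.29) = 0.9609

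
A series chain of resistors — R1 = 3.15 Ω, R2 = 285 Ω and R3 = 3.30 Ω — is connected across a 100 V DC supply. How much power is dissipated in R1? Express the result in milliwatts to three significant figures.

Since the resistors are in series they all carry the loop current I = V/R_total; the power in any one is I²R.
R_total = 3.15 + 285 + 3.30 = 291.4 Ω
I = V / R_total = 100 / 291.4 = 0.3431 A
P_R1 = I² × R1 = (0.3431)² × 3.15 = 0.3708 W

371 mW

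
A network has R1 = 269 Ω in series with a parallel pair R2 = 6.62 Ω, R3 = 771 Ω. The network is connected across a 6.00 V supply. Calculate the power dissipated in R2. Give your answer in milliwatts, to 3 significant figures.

Reduce the parallel pair to R_p first; the network is then a simple series string.
R_p = (6.62×771)/(6.62+771) = 6.564 Ω
R_total = 269 + 6.564 = 275.6 Ω
I = V / R_total = 6.00 / 275.6 = 0.02177 A
Voltage across the parallel pair: V_p = I × R_p = 0.02177 × 6.564 = 0.1429 V
With V_p across R2, its power is V_p²/R2.
P_R2 = (0.1429)² / 6.62 = 0.003085 W

3.09 mW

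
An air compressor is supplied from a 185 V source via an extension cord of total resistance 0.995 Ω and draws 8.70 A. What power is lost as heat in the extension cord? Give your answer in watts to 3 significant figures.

75.3 W

The extension cord is a series resistance carrying the load current; its dissipation is I²R_line.
The extension cord carries the full 8.70 A.
P_line = I² R_line = (8.700)² × 0.995 = 75.31 W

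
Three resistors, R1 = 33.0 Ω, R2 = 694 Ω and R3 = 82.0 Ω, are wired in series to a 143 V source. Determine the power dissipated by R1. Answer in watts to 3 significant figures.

1.03 W

Every series element carries the same I. Get I from the total resistance, then P = I² × R1.
R_total = 33.0 + 694 + 82.0 = 809.0 Ω
I = V / R_total = 143 / 809.0 = 0.1768 A
P_R1 = I² × R1 = (0.1768)² × 33.0 = 1.031 W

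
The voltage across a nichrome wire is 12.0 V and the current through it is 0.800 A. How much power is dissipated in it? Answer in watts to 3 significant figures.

Both the voltage across and the current through the element are known, so P = V I applies directly.
P = 12.0 V × 0.8000 A = 9.600 W

9.60 W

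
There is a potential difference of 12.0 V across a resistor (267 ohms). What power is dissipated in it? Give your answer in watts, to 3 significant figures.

We know the drop across the element and its resistance — P = V²/R, one step.
P = (12.0 V)² / 267 Ω = 0.5393 W

0.539 W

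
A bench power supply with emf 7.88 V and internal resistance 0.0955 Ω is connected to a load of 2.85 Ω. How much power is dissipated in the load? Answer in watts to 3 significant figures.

Load and internal resistance form a series loop — compute the loop current, then the load power via I²R.
I = ε / (r + R) = 7.88 / (0.0955 + 2.85) = 2.675 A
P_load = I² R = (2.675)² × 2.85 = 20.40 W

20.4 W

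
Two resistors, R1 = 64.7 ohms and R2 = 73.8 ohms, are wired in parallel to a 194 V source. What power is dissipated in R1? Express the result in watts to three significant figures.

582 W

The supply voltage appears across each parallel branch — just use P = V²/R1.
P_R1 = V² / R1 = (194)² / 64.7 Ω = 581.7 W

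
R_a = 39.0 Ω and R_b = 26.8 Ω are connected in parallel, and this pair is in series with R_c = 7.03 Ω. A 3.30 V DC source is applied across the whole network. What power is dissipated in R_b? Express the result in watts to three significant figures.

Reduce the parallel combination to a single R_p; the circuit then becomes R_p in series with the remaining resistor.
R_p = (39.0×26.8)/(39.0+26.8) = 15.88 Ω
R_total = R_p + 7.03 = 15.88 + 7.03 = 22.91 Ω
I = V / R_total = 3.30 / 22.91 = 0.1440 A
Voltage across the parallel pair: V_p = I × R_p = 0.1440 × 15.88 = 2.288 V
R_b has V_p across it, so P = V_p²/R_b.
P_R_b = (2.288)² / 26.8 = 0.1953 W

0.195 W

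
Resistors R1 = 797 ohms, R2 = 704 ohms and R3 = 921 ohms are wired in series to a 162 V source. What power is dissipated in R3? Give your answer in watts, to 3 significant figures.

In a series string the same current flows through every resistor — find that current, then P = I²R for the one we want.
R_total = 797 + 704 + 921 = 2422 Ω
I = V / R_total = 162 / 2422 = 0.06689 A
P_R3 = I² × R3 = (0.06689)² × 921 = 4.120 W

4.12 W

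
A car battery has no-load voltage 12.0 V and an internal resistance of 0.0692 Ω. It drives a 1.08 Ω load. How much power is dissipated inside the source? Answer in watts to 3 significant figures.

r is in series with the load, so it carries the full circuit current — the loss in it is I²r.
I = ε / (r + R) = 12.0 / (0.0692 + 1.08) = 10.44 A
P_int = I² r = (10.44)² × 0.0692 = 7.545 W

7.55 W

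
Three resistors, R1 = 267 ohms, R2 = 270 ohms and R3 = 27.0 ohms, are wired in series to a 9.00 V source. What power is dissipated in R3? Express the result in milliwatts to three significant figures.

6.88 mW

Since the resistors are in series they all carry the loop current I = V/R_total; the power in any one is I²R.
R_total = 267 + 270 + 27.0 = 564.0 Ω
I = V / R_total = 9.00 / 564.0 = 0.01596 A
P_R3 = I² × R3 = (0.01596)² × 27.0 = 0.006875 W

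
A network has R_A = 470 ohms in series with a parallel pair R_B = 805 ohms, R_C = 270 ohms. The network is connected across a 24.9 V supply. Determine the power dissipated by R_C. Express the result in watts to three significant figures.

First combine the parallel branches into one equivalent R_p, then R_A + R_p is a series pair.
R_p = (805×270)/(805+270) = 202.2 Ω
R_total = 470 + 202.2 = 672.2 Ω
I = V / R_total = 24.9 / 672.2 = 0.03704 A
Voltage across the parallel pair: V_p = I × R_p = 0.03704 × 202.2 = 7.490 V
With V_p across R_C, its power is V_p²/R_C.
P_R_C = (7.490)² / 270 = 0.2078 W

0.208 W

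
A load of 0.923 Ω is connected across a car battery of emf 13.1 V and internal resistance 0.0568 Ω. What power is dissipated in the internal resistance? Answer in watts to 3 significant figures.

10.2 W

Internal loss is I²r, with I set by the total series resistance r+R.
I = ε / (r + R) = 13.1 / (0.0568 + 0.923) = 13.37 A
P_int = I² r = (13.37)² × 0.0568 = 10.15 W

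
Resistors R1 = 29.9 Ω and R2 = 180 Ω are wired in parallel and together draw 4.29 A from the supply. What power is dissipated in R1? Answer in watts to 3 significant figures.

The branches share the same voltage, but only the total current is given — find V from the equivalent resistance first.
1/R_eq = 1/29.9 + 1/180 ⇒ R_eq = 25.64 Ω
V = I_total × R_eq = 4.290 × 25.64 = 110.0 V
P_R1 = V² / R1 = (110.0)² / 29.9 = 404.7 W

405 W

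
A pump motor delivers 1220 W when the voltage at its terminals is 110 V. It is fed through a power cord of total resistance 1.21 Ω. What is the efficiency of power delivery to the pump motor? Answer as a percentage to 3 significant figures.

I = P / V = 1220 / 110 = 11.09 A through the power cord.
P_line = I² R_line = (11.09)² × 1.21 = 148.8 W
P_source = P_load + P_line = 1220 + 148.8 = 1369 W
η = P_load / P_source = 1220 / 1369 = 0.8913

89.1 %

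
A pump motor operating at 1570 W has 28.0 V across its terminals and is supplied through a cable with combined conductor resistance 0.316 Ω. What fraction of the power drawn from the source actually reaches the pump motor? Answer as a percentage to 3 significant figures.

I = P / V = 1570 / 28.0 = 56.07 A through the cable.
P_line = I² R_line = (56.07)² × 0.316 = 993.5 W
P_source = P_load + P_line = 1570 + 993.5 = 2564 W
η = P_load / P_source = 1570 / 2564 = 0.6124

61.2 %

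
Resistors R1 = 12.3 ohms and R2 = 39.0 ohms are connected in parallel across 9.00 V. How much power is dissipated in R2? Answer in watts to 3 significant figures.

2.08 W

R2 sits directly across the source, so P = V²/R with V = 9.00 V.
P_R2 = V² / R2 = (9.00)² / 39.0 Ω = 2.077 W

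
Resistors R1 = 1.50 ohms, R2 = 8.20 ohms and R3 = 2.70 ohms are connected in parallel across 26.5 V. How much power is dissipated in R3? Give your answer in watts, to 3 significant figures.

R3 sits directly across the source, so P = V²/R with V = 26.5 V.
P_R3 = V² / R3 = (26.5)² / 2.70 Ω = 260.1 W

260 W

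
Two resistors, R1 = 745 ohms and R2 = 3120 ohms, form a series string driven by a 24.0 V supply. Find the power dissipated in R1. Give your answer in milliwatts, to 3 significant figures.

Since the resistors are in series they all carry the loop current I = V/R_total; the power in any one is I²R.
R_total = 745 + 3120 = 3865 Ω
I = V / R_total = 24.0 / 3865 = 0.006210 A
P_R1 = I² × R1 = (0.006210)² × 745 = 0.02873 W

28.7 mW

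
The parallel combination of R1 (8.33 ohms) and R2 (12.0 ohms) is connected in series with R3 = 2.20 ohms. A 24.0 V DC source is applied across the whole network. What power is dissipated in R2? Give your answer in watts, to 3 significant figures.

Collapse the R1‖R2 pair into one equivalent R_p; then R_p and R3 form a series string.
R_p = (8.33×12.0)/(8.33+12.0) = 4.917 Ω
R_total = R_p + 2.20 = 4.917 + 2.20 = 7.117 Ω
I = V / R_total = 24.0 / 7.117 = 3.372 A
Voltage across the parallel pair: V_p = I × R_p = 3.372 × 4.917 = 16.58 V
R2 sits across V_p; its power is V_p²/R.
P_R2 = (16.58)² / 12.0 = 22.91 W

22.9 W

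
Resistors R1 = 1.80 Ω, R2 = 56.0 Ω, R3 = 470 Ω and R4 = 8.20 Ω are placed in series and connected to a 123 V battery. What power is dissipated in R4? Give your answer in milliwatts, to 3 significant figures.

Every series element carries the same I. Get I from the total resistance, then P = I² × R4.
R_total = 1.80 + 56.0 + 470 + 8.20 = 536.0 Ω
I = V / R_total = 123 / 536.0 = 0.2295 A
P_R4 = I² × R4 = (0.2295)² × 8.20 = 0.4318 W

432 mW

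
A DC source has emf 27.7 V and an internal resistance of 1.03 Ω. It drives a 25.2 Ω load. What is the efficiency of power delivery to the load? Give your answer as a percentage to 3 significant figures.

η = P_load/(P_load+P_int) = I²R/(I²R+I²r) = R/(R+r) — the I² cancels for series elements.
η = R / (R + r) = 25.2 / (25.2 + 1.03) = 0.9607

96.1 %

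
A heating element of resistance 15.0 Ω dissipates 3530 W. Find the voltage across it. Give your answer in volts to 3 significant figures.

Inverting the appropriate power form: V = √(P R).
V = √(3530 × 15.0) = 230.1 V

230 V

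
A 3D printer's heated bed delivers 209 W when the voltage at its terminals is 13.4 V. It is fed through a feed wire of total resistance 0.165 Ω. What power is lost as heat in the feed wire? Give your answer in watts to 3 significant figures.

The feed wire is a series resistance carrying the load current; its dissipation is I²R_line.
I = P / V = 209 / 13.4 = 15.60 A through the feed wire.
P_line = I² R_line = (15.60)² × 0.165 = 40.14 W

40.1 W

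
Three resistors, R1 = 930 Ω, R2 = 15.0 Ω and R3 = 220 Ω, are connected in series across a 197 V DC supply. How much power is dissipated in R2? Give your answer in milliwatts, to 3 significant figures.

429 mW

The current is common to all series resistors; compute it, then apply P = I²R for the target.
R_total = 930 + 15.0 + 220 = 1165 Ω
I = V / R_total = 197 / 1165 = 0.1691 A
P_R2 = I² × R2 = (0.1691)² × 15.0 = 0.4289 W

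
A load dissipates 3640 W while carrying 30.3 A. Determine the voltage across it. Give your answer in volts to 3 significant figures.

120 V

Inverting the appropriate power form: V = P / I.
V = 3640 / 30.30 = 120.1 V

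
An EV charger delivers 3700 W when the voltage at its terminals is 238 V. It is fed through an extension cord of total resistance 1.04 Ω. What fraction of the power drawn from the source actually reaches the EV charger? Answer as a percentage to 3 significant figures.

93.6 %

I = P / V = 3700 / 238 = 15.55 A through the extension cord.
P_line = I² R_line = (15.55)² × 1.04 = 251.4 W
P_source = P_load + P_line = 3700 + 251.4 = 3951 W
η = P_load / P_source = 3700 / 3951 = 0.9364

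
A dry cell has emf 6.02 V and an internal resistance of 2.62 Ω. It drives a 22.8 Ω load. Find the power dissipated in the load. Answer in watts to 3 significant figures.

1.28 W

Load and internal resistance form a series loop — compute the loop current, then the load power via I²R.
I = ε / (r + R) = 6.02 / (2.62 + 22.8) = 0.2368 A
P_load = I² R = (0.2368)² × 22.8 = 1.279 W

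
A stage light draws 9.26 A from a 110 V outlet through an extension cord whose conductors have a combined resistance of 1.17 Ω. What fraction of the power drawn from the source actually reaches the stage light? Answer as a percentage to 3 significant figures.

90.2 %

The extension cord carries the full 9.26 A.
P_line = I² R_line = (9.260)² × 1.17 = 100.3 W
P_source = V I = 110 × 9.260 = 1019 W; P_load = 918.3 W
η = P_load / P_source = 918.3 / 1019 = 0.9015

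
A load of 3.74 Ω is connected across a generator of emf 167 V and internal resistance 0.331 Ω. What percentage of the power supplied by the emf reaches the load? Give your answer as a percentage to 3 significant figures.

Efficiency is P_load / P_total. With a series r and R sharing the same I, P = I²R for each, so η = R/(R+r).
η = R / (R + r) = 3.74 / (3.74 + 0.331) = 0.9187

91.9 %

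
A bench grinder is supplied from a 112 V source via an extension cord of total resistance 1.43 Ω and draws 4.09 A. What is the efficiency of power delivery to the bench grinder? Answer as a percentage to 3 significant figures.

94.8 %

The extension cord carries the full 4.09 A.
P_line = I² R_line = (4.090)² × 1.43 = 23.92 W
P_source = V I = 112 × 4.090 = 458.1 W; P_load = 434.2 W
η = P_load / P_source = 434.2 / 458.1 = 0.9478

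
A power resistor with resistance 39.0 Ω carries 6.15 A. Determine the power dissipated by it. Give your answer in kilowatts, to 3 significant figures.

1.48 kW

With I and R stated, P = I²R applies in one step.
P = (6.150 A)² × 39.0 Ω = 1475 W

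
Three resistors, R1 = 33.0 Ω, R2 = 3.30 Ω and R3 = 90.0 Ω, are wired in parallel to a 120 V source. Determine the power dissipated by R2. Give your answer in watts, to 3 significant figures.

Each parallel branch sees the full supply voltage, so P = V²/R applies directly to the target branch.
P_R2 = V² / R2 = (120)² / 3.30 Ω = 4364 W

4360 W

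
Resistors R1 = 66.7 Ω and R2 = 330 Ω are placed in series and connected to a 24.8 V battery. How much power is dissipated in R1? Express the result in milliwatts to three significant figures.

261 mW

The current is common to all series resistors; compute it, then apply P = I²R for the target.
R_total = 66.7 + 330 = 396.7 Ω
I = V / R_total = 24.8 / 396.7 = 0.06252 A
P_R1 = I² × R1 = (0.06252)² × 66.7 = 0.2607 W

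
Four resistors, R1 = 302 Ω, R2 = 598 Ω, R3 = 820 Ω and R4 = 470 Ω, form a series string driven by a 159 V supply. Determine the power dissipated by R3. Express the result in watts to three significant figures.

The current is common to all series resistors; compute it, then apply P = I²R for the target.
R_total = 302 + 598 + 820 + 470 = 2190 Ω
I = V / R_total = 159 / 2190 = 0.07260 A
P_R3 = I² × R3 = (0.07260)² × 820 = 4.322 W

4.32 W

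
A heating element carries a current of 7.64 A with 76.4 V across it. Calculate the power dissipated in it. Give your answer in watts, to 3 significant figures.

584 W

Both the voltage across and the current through the element are known, so P = V I applies directly.
P = 76.4 V × 7.640 A = 583.7 W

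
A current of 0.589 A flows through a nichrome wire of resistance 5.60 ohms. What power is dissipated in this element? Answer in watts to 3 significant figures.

Knowing I and R, the power is just I²R — no need to find V first.
P = (0.5890 A)² × 5.60 Ω = 1.943 W

1.94 W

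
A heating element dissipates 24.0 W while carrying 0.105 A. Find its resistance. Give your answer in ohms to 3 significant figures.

From P = V I = I²R = V²/R, with the two given quantities we get R = P / I².
R = 24.0 / (0.1050)² = 2177 Ω

2180 Ω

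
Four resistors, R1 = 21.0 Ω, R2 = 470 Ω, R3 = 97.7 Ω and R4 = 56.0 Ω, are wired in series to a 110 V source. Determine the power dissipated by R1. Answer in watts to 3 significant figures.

Series elements share the same current, so find I first, then use P = I²R.
R_total = 21.0 + 470 + 97.7 + 56.0 = 644.7 Ω
I = V / R_total = 110 / 644.7 = 0.1706 A
P_R1 = I² × R1 = (0.1706)² × 21.0 = 0.6113 W

0.611 W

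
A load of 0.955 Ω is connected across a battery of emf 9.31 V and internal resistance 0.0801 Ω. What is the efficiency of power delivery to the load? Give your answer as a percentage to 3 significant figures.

92.3 %

Both r and R carry the same current, so the power split is just the resistance split: η = R/(R+r).
η = R / (R + r) = 0.955 / (0.955 + 0.0801) = 0.9226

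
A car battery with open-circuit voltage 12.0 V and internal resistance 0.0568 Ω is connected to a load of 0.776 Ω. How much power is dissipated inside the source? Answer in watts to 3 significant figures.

11.8 W

The internal resistance carries the same current as the load; P_int = I²r.
I = ε / (r + R) = 12.0 / (0.0568 + 0.776) = 14.41 A
P_int = I² r = (14.41)² × 0.0568 = 11.79 W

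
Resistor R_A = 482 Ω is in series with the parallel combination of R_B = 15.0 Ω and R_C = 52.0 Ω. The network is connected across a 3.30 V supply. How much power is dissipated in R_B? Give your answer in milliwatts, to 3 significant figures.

0.404 mW

Collapse R_B‖R_C to a single equivalent, reducing the network to two series elements.
R_p = (15.0×52.0)/(15.0+52.0) = 11.64 Ω
R_total = 482 + 11.64 = 493.6 Ω
I = V / R_total = 3.30 / 493.6 = 0.006685 A
Voltage across the parallel pair: V_p = I × R_p = 0.006685 × 11.64 = 0.07783 V
With V_p across R_B, its power is V_p²/R_B.
P_R_B = (0.07783)² / 15.0 = 0.0004038 W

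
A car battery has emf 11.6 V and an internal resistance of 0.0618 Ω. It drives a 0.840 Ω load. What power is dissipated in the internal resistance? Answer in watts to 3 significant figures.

The internal resistance carries the same current as the load; P_int = I²r.
I = ε / (r + R) = 11.6 / (0.0618 + 0.840) = 12.86 A
P_int = I² r = (12.86)² × 0.0618 = 10.23 W

10.2 W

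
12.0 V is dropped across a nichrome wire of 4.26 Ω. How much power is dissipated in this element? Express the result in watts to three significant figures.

Voltage and resistance are given, so P = V²/R is the one-step route.
P = (12.0 V)² / 4.26 Ω = 33.80 W

33.8 W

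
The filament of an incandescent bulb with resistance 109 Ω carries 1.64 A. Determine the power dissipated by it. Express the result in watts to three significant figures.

Current and resistance are given, so P = I²R is the direct form.
P = (1.640 A)² × 109 Ω = 293.2 W

293 W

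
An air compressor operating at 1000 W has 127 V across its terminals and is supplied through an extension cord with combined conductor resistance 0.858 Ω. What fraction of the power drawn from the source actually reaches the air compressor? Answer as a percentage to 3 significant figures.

94.9 %

I = P / V = 1000 / 127 = 7.874 A through the extension cord.
P_line = I² R_line = (7.874)² × 0.858 = 53.20 W
P_source = P_load + P_line = 1000 + 53.20 = 1053 W
η = P_load / P_source = 1000 / 1053 = 0.9495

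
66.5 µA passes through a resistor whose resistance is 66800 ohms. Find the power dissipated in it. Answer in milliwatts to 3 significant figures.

0.295 mW

The current through and the resistance of the element are both given; use P = I²R.
P = (0.00006650 A)² × 66800 Ω = 0.0002954 W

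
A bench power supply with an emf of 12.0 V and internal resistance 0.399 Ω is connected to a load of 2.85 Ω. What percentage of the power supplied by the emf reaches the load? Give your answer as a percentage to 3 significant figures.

87.7 %

η = P_load/(P_load+P_int) = I²R/(I²R+I²r) = R/(R+r) — the I² cancels for series elements.
η = R / (R + r) = 2.85 / (2.85 + 0.399) = 0.8772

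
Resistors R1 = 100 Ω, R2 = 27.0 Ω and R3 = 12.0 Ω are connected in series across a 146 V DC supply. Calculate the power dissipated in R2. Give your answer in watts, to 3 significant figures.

Series elements share the same current, so find I first, then use P = I²R.
R_total = 100 + 27.0 + 12.0 = 139.0 Ω
I = V / R_total = 146 / 139.0 = 1.050 A
P_R2 = I² × R2 = (1.050)² × 27.0 = 29.79 W

29.8 W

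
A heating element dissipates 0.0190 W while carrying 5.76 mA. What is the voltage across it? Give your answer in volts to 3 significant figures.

3.30 V

Inverting the appropriate power form: V = P / I.
V = 0.0190 / 0.005760 = 3.299 V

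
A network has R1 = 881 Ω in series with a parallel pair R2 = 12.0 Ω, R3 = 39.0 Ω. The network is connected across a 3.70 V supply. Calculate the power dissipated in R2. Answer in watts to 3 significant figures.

Replace R2 and R3 with their parallel equivalent so the circuit becomes R1 in series with R_p.
R_p = (12.0×39.0)/(12.0+39.0) = 9.176 Ω
R_total = 881 + 9.176 = 890.2 Ω
I = V / R_total = 3.70 / 890.2 = 0.004156 A
Voltage across the parallel pair: V_p = I × R_p = 0.004156 × 9.176 = 0.03814 V
R2 is across V_p, so use P = V²/R for that branch.
P_R2 = (0.03814)² / 12.0 = 0.0001212 W

0.000121 W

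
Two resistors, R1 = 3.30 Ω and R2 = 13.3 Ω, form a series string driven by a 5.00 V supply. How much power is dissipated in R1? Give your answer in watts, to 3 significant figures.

0.299 W

Since the resistors are in series they all carry the loop current I = V/R_total; the power in any one is I²R.
R_total = 3.30 + 13.3 = 16.60 Ω
I = V / R_total = 5.00 / 16.60 = 0.3012 A
P_R1 = I² × R1 = (0.3012)² × 3.30 = 0.2994 W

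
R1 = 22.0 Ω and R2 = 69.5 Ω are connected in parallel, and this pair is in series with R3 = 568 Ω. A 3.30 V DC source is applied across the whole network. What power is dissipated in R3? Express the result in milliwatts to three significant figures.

Collapse the R1‖R2 pair into one equivalent R_p; then R_p and R3 form a series string.
R_p = (22.0×69.5)/(22.0+69.5) = 16.71 Ω
R_total = R_p + 568 = 16.71 + 568 = 584.7 Ω
I = V / R_total = 3.30 / 584.7 = 0.005644 A
R3 is the series element, so its power is I²R.
P_R3 = (0.005644)² × 568 = 0.01809 W

18.1 mW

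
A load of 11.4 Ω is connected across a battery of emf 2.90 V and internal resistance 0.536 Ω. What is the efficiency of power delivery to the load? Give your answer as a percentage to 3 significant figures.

Both r and R carry the same current, so the power split is just the resistance split: η = R/(R+r).
η = R / (R + r) = 11.4 / (11.4 + 0.536) = 0.9551

95.5 %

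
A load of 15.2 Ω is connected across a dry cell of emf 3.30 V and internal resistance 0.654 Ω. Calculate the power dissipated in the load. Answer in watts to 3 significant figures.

0.659 W

Load and internal resistance form a series loop — compute the loop current, then the load power via I²R.
I = ε / (r + R) = 3.30 / (0.654 + 15.2) = 0.2081 A
P_load = I² R = (0.2081)² × 15.2 = 0.6586 W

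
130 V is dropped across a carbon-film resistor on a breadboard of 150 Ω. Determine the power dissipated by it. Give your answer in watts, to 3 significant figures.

With V across and R both known, P = V²/R gives the dissipation directly.
P = (130 V)² / 150 Ω = 112.7 W

113 W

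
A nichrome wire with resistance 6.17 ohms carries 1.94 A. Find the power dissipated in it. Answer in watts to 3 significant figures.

The current through and the resistance of the element are both given; use P = I²R.
P = (1.940 A)² × 6.17 Ω = 23.22 W

23.2 W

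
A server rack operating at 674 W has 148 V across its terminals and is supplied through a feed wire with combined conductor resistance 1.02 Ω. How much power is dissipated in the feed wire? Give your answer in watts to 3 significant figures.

21.2 W

Only the current and the line resistance are needed for the I²R loss.
I = P / V = 674 / 148 = 4.554 A through the feed wire.
P_line = I² R_line = (4.554)² × 1.02 = 21.15 W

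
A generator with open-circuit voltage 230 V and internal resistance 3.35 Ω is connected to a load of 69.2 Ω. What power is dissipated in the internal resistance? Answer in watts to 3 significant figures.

33.7 W

The source's internal resistance is just another series element carrying I; its dissipation is I²r.
I = ε / (r + R) = 230 / (3.35 + 69.2) = 3.170 A
P_int = I² r = (3.170)² × 3.35 = 33.67 W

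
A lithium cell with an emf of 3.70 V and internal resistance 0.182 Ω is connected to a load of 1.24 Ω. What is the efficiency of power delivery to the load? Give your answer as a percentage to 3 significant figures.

η = P_load/(P_load+P_int) = I²R/(I²R+I²r) = R/(R+r) — the I² cancels for series elements.
η = R / (R + r) = 1.24 / (1.24 + 0.182) = 0.8720

87.2 %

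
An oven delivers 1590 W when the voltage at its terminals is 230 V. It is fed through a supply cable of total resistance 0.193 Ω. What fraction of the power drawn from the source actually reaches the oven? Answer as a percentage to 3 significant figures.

I = P / V = 1590 / 230 = 6.913 A through the supply cable.
P_line = I² R_line = (6.913)² × 0.193 = 9.224 W
P_source = P_load + P_line = 1590 + 9.224 = 1599 W
η = P_load / P_source = 1590 / 1599 = 0.9942

99.4 %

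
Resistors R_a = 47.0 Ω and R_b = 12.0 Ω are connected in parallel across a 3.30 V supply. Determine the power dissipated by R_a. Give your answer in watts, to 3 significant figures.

Every branch has 3.30 V across it, so for R_a the power is simply V²/R.
P_R_a = V² / R_a = (3.30)² / 47.0 Ω = 0.2317 W

0.232 W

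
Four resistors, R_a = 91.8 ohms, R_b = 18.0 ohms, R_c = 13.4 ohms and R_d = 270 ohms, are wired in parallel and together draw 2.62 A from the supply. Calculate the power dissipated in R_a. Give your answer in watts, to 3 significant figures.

3.57 W

We need the common branch voltage; get it from I_total × R_eq, then P = V²/R for the branch.
1/R_eq = 1/91.8 + 1/18.0 + 1/13.4 + 1/270 ⇒ R_eq = 6.907 Ω
V = I_total × R_eq = 2.620 × 6.907 = 18.10 V
P_R_a = V² / R_a = (18.10)² / 91.8 = 3.567 W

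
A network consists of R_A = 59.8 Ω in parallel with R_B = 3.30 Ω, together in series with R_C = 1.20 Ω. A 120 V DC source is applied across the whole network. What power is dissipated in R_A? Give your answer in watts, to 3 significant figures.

126 W

Combine R_A and R_B into their parallel equivalent first, reducing the network to two series resistors.
R_p = (59.8×3.30)/(59.8+3.30) = 3.127 Ω
R_total = R_p + 1.20 = 3.127 + 1.20 = 4.327 Ω
I = V / R_total = 120 / 4.327 = 27.73 A
Voltage across the parallel pair: V_p = I × R_p = 27.73 × 3.127 = 86.72 V
R_A sits across V_p; its power is V_p²/R.
P_R_A = (86.72)² / 59.8 = 125.8 W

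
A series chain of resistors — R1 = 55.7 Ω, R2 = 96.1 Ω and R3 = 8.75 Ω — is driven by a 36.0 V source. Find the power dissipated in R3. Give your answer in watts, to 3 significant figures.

0.440 W

Series elements share the same current, so find I first, then use P = I²R.
R_total = 55.7 + 96.1 + 8.75 = 160.6 Ω
I = V / R_total = 36.0 / 160.6 = 0.2242 A
P_R3 = I² × R3 = (0.2242)² × 8.75 = 0.4399 W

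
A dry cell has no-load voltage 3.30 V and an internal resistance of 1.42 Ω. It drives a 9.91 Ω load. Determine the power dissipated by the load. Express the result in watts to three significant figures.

Load and internal resistance form a series loop — compute the loop current, then the load power via I²R.
I = ε / (r + R) = 3.30 / (1.42 + 9.91) = 0.2913 A
P_load = I² R = (0.2913)² × 9.91 = 0.8407 W

0.841 W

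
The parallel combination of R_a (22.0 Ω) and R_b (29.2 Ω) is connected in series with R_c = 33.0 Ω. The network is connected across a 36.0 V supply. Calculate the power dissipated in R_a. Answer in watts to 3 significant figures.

4.47 W

Reduce the parallel combination to a single R_p; the circuit then becomes R_p in series with the remaining resistor.
R_p = (22.0×29.2)/(22.0+29.2) = 12.55 Ω
R_total = R_p + 33.0 = 12.55 + 33.0 = 45.55 Ω
I = V / R_total = 36.0 / 45.55 = 0.7904 A
Voltage across the parallel pair: V_p = I × R_p = 0.7904 × 12.55 = 9.917 V
R_a has V_p across it, so P = V_p²/R_a.
P_R_a = (9.917)² / 22.0 = 4.470 W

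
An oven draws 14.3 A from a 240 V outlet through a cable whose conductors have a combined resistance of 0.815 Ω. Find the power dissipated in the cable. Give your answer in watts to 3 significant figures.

167 W

Line loss is just I²R for the cable — we know both I and R_line directly.
The cable carries the full 14.3 A.
P_line = I² R_line = (14.30)² × 0.815 = 166.7 W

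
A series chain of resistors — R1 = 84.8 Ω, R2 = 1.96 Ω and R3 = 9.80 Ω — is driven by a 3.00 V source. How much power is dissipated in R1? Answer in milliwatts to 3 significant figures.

In a series string the same current flows through every resistor — find that current, then P = I²R for the one we want.
R_total = 84.8 + 1.96 + 9.80 = 96.56 Ω
I = V / R_total = 3.00 / 96.56 = 0.03107 A
P_R1 = I² × R1 = (0.03107)² × 84.8 = 0.08185 W

81.9 mW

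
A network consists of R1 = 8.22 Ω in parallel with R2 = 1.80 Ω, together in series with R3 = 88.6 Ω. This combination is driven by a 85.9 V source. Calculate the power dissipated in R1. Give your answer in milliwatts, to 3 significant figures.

241 mW

Collapse the R1‖R2 pair into one equivalent R_p; then R_p and R3 form a series string.
R_p = (8.22×1.80)/(8.22+1.80) = 1.477 Ω
R_total = R_p + 88.6 = 1.477 + 88.6 = 90.08 Ω
I = V / R_total = 85.9 / 90.08 = 0.9536 A
Voltage across the parallel pair: V_p = I × R_p = 0.9536 × 1.477 = 1.408 V
Use P = V²/R for R1 with V = V_p.
P_R1 = (1.408)² / 8.22 = 0.2412 W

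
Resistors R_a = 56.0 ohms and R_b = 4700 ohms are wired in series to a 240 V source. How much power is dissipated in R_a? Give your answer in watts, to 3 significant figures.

Since the resistors are in series they all carry the loop current I = V/R_total; the power in any one is I²R.
R_total = 56.0 + 4700 = 4756 Ω
I = V / R_total = 240 / 4756 = 0.05046 A
P_R_a = I² × R_a = (0.05046)² × 56.0 = 0.1426 W

0.143 W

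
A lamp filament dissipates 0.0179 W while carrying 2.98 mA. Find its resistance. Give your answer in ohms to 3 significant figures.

Rearranging the power relation for the two known quantities gives R = P / I².
R = 0.0179 / (0.002980)² = 2016 Ω

2020 Ω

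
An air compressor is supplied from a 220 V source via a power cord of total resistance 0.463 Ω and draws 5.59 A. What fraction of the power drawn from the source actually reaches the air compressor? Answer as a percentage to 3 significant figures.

The power cord carries the full 5.59 A.
P_line = I² R_line = (5.590)² × 0.463 = 14.47 W
P_source = V I = 220 × 5.590 = 1230 W; P_load = 1215 W
η = P_load / P_source = 1215 / 1230 = 0.9882

98.8 %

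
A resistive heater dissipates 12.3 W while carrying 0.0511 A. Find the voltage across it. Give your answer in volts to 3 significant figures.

241 V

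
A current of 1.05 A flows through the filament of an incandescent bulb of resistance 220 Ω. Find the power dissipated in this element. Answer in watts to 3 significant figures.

243 W

With I and R stated, P = I²R applies in one step.
P = (1.050 A)² × 220 Ω = 242.6 W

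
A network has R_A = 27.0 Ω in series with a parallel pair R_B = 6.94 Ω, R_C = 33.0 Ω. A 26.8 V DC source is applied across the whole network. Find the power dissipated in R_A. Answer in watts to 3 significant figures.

Collapse R_B‖R_C to a single equivalent, reducing the network to two series elements.
R_p = (6.94×33.0)/(6.94+33.0) = 5.734 Ω
R_total = 27.0 + 5.734 = 32.73 Ω
I = V / R_total = 26.8 / 32.73 = 0.8187 A
All the current flows through R_A; use P = I²R.
P_R_A = (0.8187)² × 27.0 = 18.10 W

18.1 W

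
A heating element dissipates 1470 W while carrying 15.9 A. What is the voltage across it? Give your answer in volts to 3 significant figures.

92.5 V

Rearranging the power relation for the two known quantities gives V = P / I.
V = 1470 / 15.90 = 92.45 V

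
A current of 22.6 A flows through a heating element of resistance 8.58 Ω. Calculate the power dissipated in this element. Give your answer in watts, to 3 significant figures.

4380 W

Knowing I and R, the power is just I²R — no need to find V first.
P = (22.60 A)² × 8.58 Ω = 4382 W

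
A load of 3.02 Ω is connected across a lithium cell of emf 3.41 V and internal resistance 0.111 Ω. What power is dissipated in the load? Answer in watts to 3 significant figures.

Find the circuit current first, then P = I²R for the load (series elements share I).
I = ε / (r + R) = 3.41 / (0.111 + 3.02) = 1.089 A
P_load = I² R = (1.089)² × 3.02 = 3.582 W

3.58 W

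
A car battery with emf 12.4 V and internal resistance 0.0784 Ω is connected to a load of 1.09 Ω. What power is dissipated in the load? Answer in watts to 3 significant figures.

123 W

Load and internal resistance form a series loop — compute the loop current, then the load power via I²R.
I = ε / (r + R) = 12.4 / (0.0784 + 1.09) = 10.61 A
P_load = I² R = (10.61)² × 1.09 = 122.8 W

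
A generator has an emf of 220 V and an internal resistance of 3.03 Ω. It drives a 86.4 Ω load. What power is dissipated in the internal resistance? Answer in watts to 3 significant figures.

r is in series with the load, so it carries the full circuit current — the loss in it is I²r.
I = ε / (r + R) = 220 / (3.03 + 86.4) = 2.460 A
P_int = I² r = (2.460)² × 3.03 = 18.34 W

18.3 W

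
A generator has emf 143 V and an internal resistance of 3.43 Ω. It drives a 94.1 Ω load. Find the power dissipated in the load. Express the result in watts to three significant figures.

202 W

The internal resistance and the load are in series, so the same I flows through both; get I from ε/(r+R), then I²R for the load.
I = ε / (r + R) = 143 / (3.43 + 94.1) = 1.466 A
P_load = I² R = (1.466)² × 94.1 = 202.3 W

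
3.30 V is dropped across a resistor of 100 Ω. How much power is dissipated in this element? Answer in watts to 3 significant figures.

Voltage and resistance are given, so P = V²/R is the one-step route.
P = (3.30 V)² / 100 Ω = 0.1089 W

0.109 W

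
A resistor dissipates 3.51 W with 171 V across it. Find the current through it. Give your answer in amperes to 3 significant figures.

From P = V I = I²R = V²/R, with the two given quantities we get I = P / V.
I = 3.51 / 171 = 0.02053 A

0.0205 A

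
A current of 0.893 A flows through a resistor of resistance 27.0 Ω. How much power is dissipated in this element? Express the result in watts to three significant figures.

21.5 W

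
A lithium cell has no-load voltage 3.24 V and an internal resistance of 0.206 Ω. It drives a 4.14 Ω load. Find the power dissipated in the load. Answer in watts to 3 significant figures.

2.30 W

The internal resistance and the load are in series, so the same I flows through both; get I from ε/(r+R), then I²R for the load.
I = ε / (r + R) = 3.24 / (0.206 + 4.14) = 0.7455 A
P_load = I² R = (0.7455)² × 4.14 = 2.301 W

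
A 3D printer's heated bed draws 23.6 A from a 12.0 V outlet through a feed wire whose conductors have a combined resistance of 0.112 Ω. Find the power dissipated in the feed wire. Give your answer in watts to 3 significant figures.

The feed wire and load are in series, so the same current flows in both; the loss is I²R_line.
The feed wire carries the full 23.6 A.
P_line = I² R_line = (23.60)² × 0.112 = 62.38 W

62.4 W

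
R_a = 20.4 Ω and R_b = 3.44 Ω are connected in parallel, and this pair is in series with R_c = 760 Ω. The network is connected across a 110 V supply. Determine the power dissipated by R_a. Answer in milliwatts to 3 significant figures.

First find R_p for the parallel pair, then treat R_p + R_c as a series loop.
R_p = (20.4×3.44)/(20.4+3.44) = 2.944 Ω
R_total = R_p + 760 = 2.944 + 760 = 762.9 Ω
I = V / R_total = 110 / 762.9 = 0.1442 A
Voltage across the parallel pair: V_p = I × R_p = 0.1442 × 2.944 = 0.4244 V
Use P = V²/R for R_a with V = V_p.
P_R_a = (0.4244)² / 20.4 = 0.008829 W

8.83 mW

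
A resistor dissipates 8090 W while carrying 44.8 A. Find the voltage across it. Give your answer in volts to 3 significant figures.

181 V

From P = V I = I²R = V²/R, with the two given quantities we get V = P / I.
V = 8090 / 44.80 = 180.6 V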